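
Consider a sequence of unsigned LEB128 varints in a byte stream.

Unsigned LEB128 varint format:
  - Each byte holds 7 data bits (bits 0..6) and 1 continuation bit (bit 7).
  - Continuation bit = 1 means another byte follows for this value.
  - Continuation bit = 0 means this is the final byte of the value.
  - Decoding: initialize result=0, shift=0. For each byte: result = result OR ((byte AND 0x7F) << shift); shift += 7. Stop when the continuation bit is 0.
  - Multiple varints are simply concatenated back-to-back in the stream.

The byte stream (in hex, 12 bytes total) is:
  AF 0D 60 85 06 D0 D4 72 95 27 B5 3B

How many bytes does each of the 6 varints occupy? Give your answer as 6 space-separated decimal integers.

  byte[0]=0xAF cont=1 payload=0x2F=47: acc |= 47<<0 -> acc=47 shift=7
  byte[1]=0x0D cont=0 payload=0x0D=13: acc |= 13<<7 -> acc=1711 shift=14 [end]
Varint 1: bytes[0:2] = AF 0D -> value 1711 (2 byte(s))
  byte[2]=0x60 cont=0 payload=0x60=96: acc |= 96<<0 -> acc=96 shift=7 [end]
Varint 2: bytes[2:3] = 60 -> value 96 (1 byte(s))
  byte[3]=0x85 cont=1 payload=0x05=5: acc |= 5<<0 -> acc=5 shift=7
  byte[4]=0x06 cont=0 payload=0x06=6: acc |= 6<<7 -> acc=773 shift=14 [end]
Varint 3: bytes[3:5] = 85 06 -> value 773 (2 byte(s))
  byte[5]=0xD0 cont=1 payload=0x50=80: acc |= 80<<0 -> acc=80 shift=7
  byte[6]=0xD4 cont=1 payload=0x54=84: acc |= 84<<7 -> acc=10832 shift=14
  byte[7]=0x72 cont=0 payload=0x72=114: acc |= 114<<14 -> acc=1878608 shift=21 [end]
Varint 4: bytes[5:8] = D0 D4 72 -> value 1878608 (3 byte(s))
  byte[8]=0x95 cont=1 payload=0x15=21: acc |= 21<<0 -> acc=21 shift=7
  byte[9]=0x27 cont=0 payload=0x27=39: acc |= 39<<7 -> acc=5013 shift=14 [end]
Varint 5: bytes[8:10] = 95 27 -> value 5013 (2 byte(s))
  byte[10]=0xB5 cont=1 payload=0x35=53: acc |= 53<<0 -> acc=53 shift=7
  byte[11]=0x3B cont=0 payload=0x3B=59: acc |= 59<<7 -> acc=7605 shift=14 [end]
Varint 6: bytes[10:12] = B5 3B -> value 7605 (2 byte(s))

Answer: 2 1 2 3 2 2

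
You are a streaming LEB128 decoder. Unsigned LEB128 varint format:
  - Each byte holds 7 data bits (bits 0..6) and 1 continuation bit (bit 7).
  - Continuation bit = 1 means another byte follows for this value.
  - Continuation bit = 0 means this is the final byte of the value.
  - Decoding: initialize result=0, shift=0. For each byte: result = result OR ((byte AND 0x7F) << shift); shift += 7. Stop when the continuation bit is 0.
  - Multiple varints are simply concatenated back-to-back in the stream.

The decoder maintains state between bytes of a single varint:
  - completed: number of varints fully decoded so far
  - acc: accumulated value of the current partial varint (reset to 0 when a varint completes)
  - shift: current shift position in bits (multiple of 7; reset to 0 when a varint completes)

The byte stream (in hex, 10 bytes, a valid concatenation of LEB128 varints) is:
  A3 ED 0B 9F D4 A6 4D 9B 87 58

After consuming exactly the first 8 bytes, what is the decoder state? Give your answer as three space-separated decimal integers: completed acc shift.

Answer: 2 27 7

Derivation:
byte[0]=0xA3 cont=1 payload=0x23: acc |= 35<<0 -> completed=0 acc=35 shift=7
byte[1]=0xED cont=1 payload=0x6D: acc |= 109<<7 -> completed=0 acc=13987 shift=14
byte[2]=0x0B cont=0 payload=0x0B: varint #1 complete (value=194211); reset -> completed=1 acc=0 shift=0
byte[3]=0x9F cont=1 payload=0x1F: acc |= 31<<0 -> completed=1 acc=31 shift=7
byte[4]=0xD4 cont=1 payload=0x54: acc |= 84<<7 -> completed=1 acc=10783 shift=14
byte[5]=0xA6 cont=1 payload=0x26: acc |= 38<<14 -> completed=1 acc=633375 shift=21
byte[6]=0x4D cont=0 payload=0x4D: varint #2 complete (value=162114079); reset -> completed=2 acc=0 shift=0
byte[7]=0x9B cont=1 payload=0x1B: acc |= 27<<0 -> completed=2 acc=27 shift=7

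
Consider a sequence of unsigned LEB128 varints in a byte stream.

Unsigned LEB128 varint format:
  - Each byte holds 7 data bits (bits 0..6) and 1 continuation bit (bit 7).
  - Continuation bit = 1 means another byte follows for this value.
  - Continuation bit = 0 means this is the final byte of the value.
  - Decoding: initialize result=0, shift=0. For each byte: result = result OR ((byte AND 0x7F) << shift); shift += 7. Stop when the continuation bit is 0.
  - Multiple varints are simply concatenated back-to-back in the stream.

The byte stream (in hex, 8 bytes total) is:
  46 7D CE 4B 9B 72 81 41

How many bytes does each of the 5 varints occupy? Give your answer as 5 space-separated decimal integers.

Answer: 1 1 2 2 2

Derivation:
  byte[0]=0x46 cont=0 payload=0x46=70: acc |= 70<<0 -> acc=70 shift=7 [end]
Varint 1: bytes[0:1] = 46 -> value 70 (1 byte(s))
  byte[1]=0x7D cont=0 payload=0x7D=125: acc |= 125<<0 -> acc=125 shift=7 [end]
Varint 2: bytes[1:2] = 7D -> value 125 (1 byte(s))
  byte[2]=0xCE cont=1 payload=0x4E=78: acc |= 78<<0 -> acc=78 shift=7
  byte[3]=0x4B cont=0 payload=0x4B=75: acc |= 75<<7 -> acc=9678 shift=14 [end]
Varint 3: bytes[2:4] = CE 4B -> value 9678 (2 byte(s))
  byte[4]=0x9B cont=1 payload=0x1B=27: acc |= 27<<0 -> acc=27 shift=7
  byte[5]=0x72 cont=0 payload=0x72=114: acc |= 114<<7 -> acc=14619 shift=14 [end]
Varint 4: bytes[4:6] = 9B 72 -> value 14619 (2 byte(s))
  byte[6]=0x81 cont=1 payload=0x01=1: acc |= 1<<0 -> acc=1 shift=7
  byte[7]=0x41 cont=0 payload=0x41=65: acc |= 65<<7 -> acc=8321 shift=14 [end]
Varint 5: bytes[6:8] = 81 41 -> value 8321 (2 byte(s))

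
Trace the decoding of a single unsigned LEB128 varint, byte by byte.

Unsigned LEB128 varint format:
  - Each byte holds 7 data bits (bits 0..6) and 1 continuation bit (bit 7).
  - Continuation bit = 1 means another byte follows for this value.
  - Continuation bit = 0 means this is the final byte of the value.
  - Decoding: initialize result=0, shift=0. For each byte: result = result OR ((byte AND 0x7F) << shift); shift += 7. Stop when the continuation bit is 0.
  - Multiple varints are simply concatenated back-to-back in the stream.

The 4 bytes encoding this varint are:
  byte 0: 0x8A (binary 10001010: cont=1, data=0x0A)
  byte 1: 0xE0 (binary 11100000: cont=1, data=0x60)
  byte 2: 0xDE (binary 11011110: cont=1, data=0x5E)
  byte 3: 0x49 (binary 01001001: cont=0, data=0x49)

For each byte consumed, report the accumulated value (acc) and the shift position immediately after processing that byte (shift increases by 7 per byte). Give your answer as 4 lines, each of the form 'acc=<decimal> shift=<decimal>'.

Answer: acc=10 shift=7
acc=12298 shift=14
acc=1552394 shift=21
acc=154644490 shift=28

Derivation:
byte 0=0x8A: payload=0x0A=10, contrib = 10<<0 = 10; acc -> 10, shift -> 7
byte 1=0xE0: payload=0x60=96, contrib = 96<<7 = 12288; acc -> 12298, shift -> 14
byte 2=0xDE: payload=0x5E=94, contrib = 94<<14 = 1540096; acc -> 1552394, shift -> 21
byte 3=0x49: payload=0x49=73, contrib = 73<<21 = 153092096; acc -> 154644490, shift -> 28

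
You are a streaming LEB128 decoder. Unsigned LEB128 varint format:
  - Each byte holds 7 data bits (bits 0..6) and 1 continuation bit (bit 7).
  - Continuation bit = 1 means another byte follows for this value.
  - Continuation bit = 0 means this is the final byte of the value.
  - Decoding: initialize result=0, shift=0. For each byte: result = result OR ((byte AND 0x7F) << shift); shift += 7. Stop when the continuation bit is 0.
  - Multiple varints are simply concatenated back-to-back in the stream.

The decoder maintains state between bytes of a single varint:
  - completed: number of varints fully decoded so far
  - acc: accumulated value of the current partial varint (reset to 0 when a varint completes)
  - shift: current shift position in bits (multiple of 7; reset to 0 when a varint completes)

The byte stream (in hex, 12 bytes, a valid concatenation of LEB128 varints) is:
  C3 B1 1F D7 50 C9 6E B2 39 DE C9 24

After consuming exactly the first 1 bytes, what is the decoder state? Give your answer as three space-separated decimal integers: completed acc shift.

byte[0]=0xC3 cont=1 payload=0x43: acc |= 67<<0 -> completed=0 acc=67 shift=7

Answer: 0 67 7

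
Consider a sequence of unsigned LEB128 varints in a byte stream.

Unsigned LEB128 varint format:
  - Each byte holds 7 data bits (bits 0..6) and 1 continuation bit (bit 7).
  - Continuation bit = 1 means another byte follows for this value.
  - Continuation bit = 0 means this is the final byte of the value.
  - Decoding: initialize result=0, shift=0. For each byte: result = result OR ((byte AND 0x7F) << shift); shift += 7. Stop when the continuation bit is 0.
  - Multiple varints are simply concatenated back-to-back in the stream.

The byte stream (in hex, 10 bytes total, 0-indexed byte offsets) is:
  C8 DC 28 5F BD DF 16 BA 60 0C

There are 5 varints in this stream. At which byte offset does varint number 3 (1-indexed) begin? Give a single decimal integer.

  byte[0]=0xC8 cont=1 payload=0x48=72: acc |= 72<<0 -> acc=72 shift=7
  byte[1]=0xDC cont=1 payload=0x5C=92: acc |= 92<<7 -> acc=11848 shift=14
  byte[2]=0x28 cont=0 payload=0x28=40: acc |= 40<<14 -> acc=667208 shift=21 [end]
Varint 1: bytes[0:3] = C8 DC 28 -> value 667208 (3 byte(s))
  byte[3]=0x5F cont=0 payload=0x5F=95: acc |= 95<<0 -> acc=95 shift=7 [end]
Varint 2: bytes[3:4] = 5F -> value 95 (1 byte(s))
  byte[4]=0xBD cont=1 payload=0x3D=61: acc |= 61<<0 -> acc=61 shift=7
  byte[5]=0xDF cont=1 payload=0x5F=95: acc |= 95<<7 -> acc=12221 shift=14
  byte[6]=0x16 cont=0 payload=0x16=22: acc |= 22<<14 -> acc=372669 shift=21 [end]
Varint 3: bytes[4:7] = BD DF 16 -> value 372669 (3 byte(s))
  byte[7]=0xBA cont=1 payload=0x3A=58: acc |= 58<<0 -> acc=58 shift=7
  byte[8]=0x60 cont=0 payload=0x60=96: acc |= 96<<7 -> acc=12346 shift=14 [end]
Varint 4: bytes[7:9] = BA 60 -> value 12346 (2 byte(s))
  byte[9]=0x0C cont=0 payload=0x0C=12: acc |= 12<<0 -> acc=12 shift=7 [end]
Varint 5: bytes[9:10] = 0C -> value 12 (1 byte(s))

Answer: 4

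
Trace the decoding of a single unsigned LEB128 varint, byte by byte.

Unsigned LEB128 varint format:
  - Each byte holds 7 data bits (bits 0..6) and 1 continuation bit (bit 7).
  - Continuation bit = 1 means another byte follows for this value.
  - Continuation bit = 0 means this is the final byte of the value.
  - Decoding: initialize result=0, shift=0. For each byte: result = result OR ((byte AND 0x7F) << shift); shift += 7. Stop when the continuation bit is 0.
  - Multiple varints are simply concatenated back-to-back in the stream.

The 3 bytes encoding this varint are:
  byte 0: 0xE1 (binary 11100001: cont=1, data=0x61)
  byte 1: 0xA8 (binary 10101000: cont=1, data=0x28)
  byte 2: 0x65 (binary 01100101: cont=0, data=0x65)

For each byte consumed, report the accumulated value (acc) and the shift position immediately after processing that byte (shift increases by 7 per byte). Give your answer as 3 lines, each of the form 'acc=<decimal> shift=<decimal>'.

byte 0=0xE1: payload=0x61=97, contrib = 97<<0 = 97; acc -> 97, shift -> 7
byte 1=0xA8: payload=0x28=40, contrib = 40<<7 = 5120; acc -> 5217, shift -> 14
byte 2=0x65: payload=0x65=101, contrib = 101<<14 = 1654784; acc -> 1660001, shift -> 21

Answer: acc=97 shift=7
acc=5217 shift=14
acc=1660001 shift=21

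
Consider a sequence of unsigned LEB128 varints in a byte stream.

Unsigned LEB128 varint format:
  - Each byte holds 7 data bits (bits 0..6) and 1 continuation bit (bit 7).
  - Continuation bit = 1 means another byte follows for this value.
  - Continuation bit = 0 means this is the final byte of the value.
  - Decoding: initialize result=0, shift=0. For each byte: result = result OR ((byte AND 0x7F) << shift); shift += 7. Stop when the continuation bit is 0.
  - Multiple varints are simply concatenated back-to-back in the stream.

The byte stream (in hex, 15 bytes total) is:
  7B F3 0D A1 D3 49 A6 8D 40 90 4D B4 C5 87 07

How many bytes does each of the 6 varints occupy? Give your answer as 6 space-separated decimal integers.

Answer: 1 2 3 3 2 4

Derivation:
  byte[0]=0x7B cont=0 payload=0x7B=123: acc |= 123<<0 -> acc=123 shift=7 [end]
Varint 1: bytes[0:1] = 7B -> value 123 (1 byte(s))
  byte[1]=0xF3 cont=1 payload=0x73=115: acc |= 115<<0 -> acc=115 shift=7
  byte[2]=0x0D cont=0 payload=0x0D=13: acc |= 13<<7 -> acc=1779 shift=14 [end]
Varint 2: bytes[1:3] = F3 0D -> value 1779 (2 byte(s))
  byte[3]=0xA1 cont=1 payload=0x21=33: acc |= 33<<0 -> acc=33 shift=7
  byte[4]=0xD3 cont=1 payload=0x53=83: acc |= 83<<7 -> acc=10657 shift=14
  byte[5]=0x49 cont=0 payload=0x49=73: acc |= 73<<14 -> acc=1206689 shift=21 [end]
Varint 3: bytes[3:6] = A1 D3 49 -> value 1206689 (3 byte(s))
  byte[6]=0xA6 cont=1 payload=0x26=38: acc |= 38<<0 -> acc=38 shift=7
  byte[7]=0x8D cont=1 payload=0x0D=13: acc |= 13<<7 -> acc=1702 shift=14
  byte[8]=0x40 cont=0 payload=0x40=64: acc |= 64<<14 -> acc=1050278 shift=21 [end]
Varint 4: bytes[6:9] = A6 8D 40 -> value 1050278 (3 byte(s))
  byte[9]=0x90 cont=1 payload=0x10=16: acc |= 16<<0 -> acc=16 shift=7
  byte[10]=0x4D cont=0 payload=0x4D=77: acc |= 77<<7 -> acc=9872 shift=14 [end]
Varint 5: bytes[9:11] = 90 4D -> value 9872 (2 byte(s))
  byte[11]=0xB4 cont=1 payload=0x34=52: acc |= 52<<0 -> acc=52 shift=7
  byte[12]=0xC5 cont=1 payload=0x45=69: acc |= 69<<7 -> acc=8884 shift=14
  byte[13]=0x87 cont=1 payload=0x07=7: acc |= 7<<14 -> acc=123572 shift=21
  byte[14]=0x07 cont=0 payload=0x07=7: acc |= 7<<21 -> acc=14803636 shift=28 [end]
Varint 6: bytes[11:15] = B4 C5 87 07 -> value 14803636 (4 byte(s))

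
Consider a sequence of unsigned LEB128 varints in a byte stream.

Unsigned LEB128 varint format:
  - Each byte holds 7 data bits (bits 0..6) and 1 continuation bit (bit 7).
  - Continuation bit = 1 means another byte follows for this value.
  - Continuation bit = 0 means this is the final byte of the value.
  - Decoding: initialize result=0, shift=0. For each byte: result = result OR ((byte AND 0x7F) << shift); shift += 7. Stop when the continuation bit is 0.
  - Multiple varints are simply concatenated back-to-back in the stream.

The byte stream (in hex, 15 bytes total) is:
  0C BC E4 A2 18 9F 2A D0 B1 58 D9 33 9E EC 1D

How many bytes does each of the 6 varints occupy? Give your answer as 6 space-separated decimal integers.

Answer: 1 4 2 3 2 3

Derivation:
  byte[0]=0x0C cont=0 payload=0x0C=12: acc |= 12<<0 -> acc=12 shift=7 [end]
Varint 1: bytes[0:1] = 0C -> value 12 (1 byte(s))
  byte[1]=0xBC cont=1 payload=0x3C=60: acc |= 60<<0 -> acc=60 shift=7
  byte[2]=0xE4 cont=1 payload=0x64=100: acc |= 100<<7 -> acc=12860 shift=14
  byte[3]=0xA2 cont=1 payload=0x22=34: acc |= 34<<14 -> acc=569916 shift=21
  byte[4]=0x18 cont=0 payload=0x18=24: acc |= 24<<21 -> acc=50901564 shift=28 [end]
Varint 2: bytes[1:5] = BC E4 A2 18 -> value 50901564 (4 byte(s))
  byte[5]=0x9F cont=1 payload=0x1F=31: acc |= 31<<0 -> acc=31 shift=7
  byte[6]=0x2A cont=0 payload=0x2A=42: acc |= 42<<7 -> acc=5407 shift=14 [end]
Varint 3: bytes[5:7] = 9F 2A -> value 5407 (2 byte(s))
  byte[7]=0xD0 cont=1 payload=0x50=80: acc |= 80<<0 -> acc=80 shift=7
  byte[8]=0xB1 cont=1 payload=0x31=49: acc |= 49<<7 -> acc=6352 shift=14
  byte[9]=0x58 cont=0 payload=0x58=88: acc |= 88<<14 -> acc=1448144 shift=21 [end]
Varint 4: bytes[7:10] = D0 B1 58 -> value 1448144 (3 byte(s))
  byte[10]=0xD9 cont=1 payload=0x59=89: acc |= 89<<0 -> acc=89 shift=7
  byte[11]=0x33 cont=0 payload=0x33=51: acc |= 51<<7 -> acc=6617 shift=14 [end]
Varint 5: bytes[10:12] = D9 33 -> value 6617 (2 byte(s))
  byte[12]=0x9E cont=1 payload=0x1E=30: acc |= 30<<0 -> acc=30 shift=7
  byte[13]=0xEC cont=1 payload=0x6C=108: acc |= 108<<7 -> acc=13854 shift=14
  byte[14]=0x1D cont=0 payload=0x1D=29: acc |= 29<<14 -> acc=488990 shift=21 [end]
Varint 6: bytes[12:15] = 9E EC 1D -> value 488990 (3 byte(s))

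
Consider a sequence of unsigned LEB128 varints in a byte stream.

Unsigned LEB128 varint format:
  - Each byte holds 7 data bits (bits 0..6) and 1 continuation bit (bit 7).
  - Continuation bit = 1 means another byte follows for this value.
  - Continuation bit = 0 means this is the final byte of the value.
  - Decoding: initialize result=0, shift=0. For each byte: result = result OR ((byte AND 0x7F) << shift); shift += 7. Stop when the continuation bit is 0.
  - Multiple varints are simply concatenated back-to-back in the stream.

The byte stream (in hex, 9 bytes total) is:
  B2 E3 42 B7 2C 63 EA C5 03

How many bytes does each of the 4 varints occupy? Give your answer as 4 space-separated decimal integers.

Answer: 3 2 1 3

Derivation:
  byte[0]=0xB2 cont=1 payload=0x32=50: acc |= 50<<0 -> acc=50 shift=7
  byte[1]=0xE3 cont=1 payload=0x63=99: acc |= 99<<7 -> acc=12722 shift=14
  byte[2]=0x42 cont=0 payload=0x42=66: acc |= 66<<14 -> acc=1094066 shift=21 [end]
Varint 1: bytes[0:3] = B2 E3 42 -> value 1094066 (3 byte(s))
  byte[3]=0xB7 cont=1 payload=0x37=55: acc |= 55<<0 -> acc=55 shift=7
  byte[4]=0x2C cont=0 payload=0x2C=44: acc |= 44<<7 -> acc=5687 shift=14 [end]
Varint 2: bytes[3:5] = B7 2C -> value 5687 (2 byte(s))
  byte[5]=0x63 cont=0 payload=0x63=99: acc |= 99<<0 -> acc=99 shift=7 [end]
Varint 3: bytes[5:6] = 63 -> value 99 (1 byte(s))
  byte[6]=0xEA cont=1 payload=0x6A=106: acc |= 106<<0 -> acc=106 shift=7
  byte[7]=0xC5 cont=1 payload=0x45=69: acc |= 69<<7 -> acc=8938 shift=14
  byte[8]=0x03 cont=0 payload=0x03=3: acc |= 3<<14 -> acc=58090 shift=21 [end]
Varint 4: bytes[6:9] = EA C5 03 -> value 58090 (3 byte(s))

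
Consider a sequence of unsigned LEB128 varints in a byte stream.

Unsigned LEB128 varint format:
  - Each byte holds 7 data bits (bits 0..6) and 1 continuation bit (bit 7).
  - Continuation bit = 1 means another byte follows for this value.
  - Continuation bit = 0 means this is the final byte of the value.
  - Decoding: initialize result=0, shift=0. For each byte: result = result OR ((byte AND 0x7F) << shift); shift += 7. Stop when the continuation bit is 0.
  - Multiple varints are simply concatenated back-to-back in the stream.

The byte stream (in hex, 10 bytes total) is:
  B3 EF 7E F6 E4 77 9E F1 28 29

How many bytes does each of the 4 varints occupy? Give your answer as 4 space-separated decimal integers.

Answer: 3 3 3 1

Derivation:
  byte[0]=0xB3 cont=1 payload=0x33=51: acc |= 51<<0 -> acc=51 shift=7
  byte[1]=0xEF cont=1 payload=0x6F=111: acc |= 111<<7 -> acc=14259 shift=14
  byte[2]=0x7E cont=0 payload=0x7E=126: acc |= 126<<14 -> acc=2078643 shift=21 [end]
Varint 1: bytes[0:3] = B3 EF 7E -> value 2078643 (3 byte(s))
  byte[3]=0xF6 cont=1 payload=0x76=118: acc |= 118<<0 -> acc=118 shift=7
  byte[4]=0xE4 cont=1 payload=0x64=100: acc |= 100<<7 -> acc=12918 shift=14
  byte[5]=0x77 cont=0 payload=0x77=119: acc |= 119<<14 -> acc=1962614 shift=21 [end]
Varint 2: bytes[3:6] = F6 E4 77 -> value 1962614 (3 byte(s))
  byte[6]=0x9E cont=1 payload=0x1E=30: acc |= 30<<0 -> acc=30 shift=7
  byte[7]=0xF1 cont=1 payload=0x71=113: acc |= 113<<7 -> acc=14494 shift=14
  byte[8]=0x28 cont=0 payload=0x28=40: acc |= 40<<14 -> acc=669854 shift=21 [end]
Varint 3: bytes[6:9] = 9E F1 28 -> value 669854 (3 byte(s))
  byte[9]=0x29 cont=0 payload=0x29=41: acc |= 41<<0 -> acc=41 shift=7 [end]
Varint 4: bytes[9:10] = 29 -> value 41 (1 byte(s))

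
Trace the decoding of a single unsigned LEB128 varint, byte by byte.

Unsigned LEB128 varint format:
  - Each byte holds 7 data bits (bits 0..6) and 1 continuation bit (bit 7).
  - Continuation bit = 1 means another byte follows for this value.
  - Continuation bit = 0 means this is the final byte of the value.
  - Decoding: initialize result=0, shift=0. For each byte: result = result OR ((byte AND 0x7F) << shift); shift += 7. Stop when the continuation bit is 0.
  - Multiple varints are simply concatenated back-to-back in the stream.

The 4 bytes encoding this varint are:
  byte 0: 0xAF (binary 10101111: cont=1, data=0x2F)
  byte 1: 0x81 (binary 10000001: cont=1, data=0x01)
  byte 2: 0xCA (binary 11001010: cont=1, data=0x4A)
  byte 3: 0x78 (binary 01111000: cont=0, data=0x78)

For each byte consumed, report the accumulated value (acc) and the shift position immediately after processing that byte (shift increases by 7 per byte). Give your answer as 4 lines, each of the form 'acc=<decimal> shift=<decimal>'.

Answer: acc=47 shift=7
acc=175 shift=14
acc=1212591 shift=21
acc=252870831 shift=28

Derivation:
byte 0=0xAF: payload=0x2F=47, contrib = 47<<0 = 47; acc -> 47, shift -> 7
byte 1=0x81: payload=0x01=1, contrib = 1<<7 = 128; acc -> 175, shift -> 14
byte 2=0xCA: payload=0x4A=74, contrib = 74<<14 = 1212416; acc -> 1212591, shift -> 21
byte 3=0x78: payload=0x78=120, contrib = 120<<21 = 251658240; acc -> 252870831, shift -> 28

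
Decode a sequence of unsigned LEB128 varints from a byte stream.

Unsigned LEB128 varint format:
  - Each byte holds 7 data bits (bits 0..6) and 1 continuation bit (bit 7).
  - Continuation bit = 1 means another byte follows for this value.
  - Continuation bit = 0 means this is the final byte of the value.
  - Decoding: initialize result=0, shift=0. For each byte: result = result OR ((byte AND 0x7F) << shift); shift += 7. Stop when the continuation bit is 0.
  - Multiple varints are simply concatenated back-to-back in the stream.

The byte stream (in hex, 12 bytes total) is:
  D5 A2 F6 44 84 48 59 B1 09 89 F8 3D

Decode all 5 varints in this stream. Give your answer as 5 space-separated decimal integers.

  byte[0]=0xD5 cont=1 payload=0x55=85: acc |= 85<<0 -> acc=85 shift=7
  byte[1]=0xA2 cont=1 payload=0x22=34: acc |= 34<<7 -> acc=4437 shift=14
  byte[2]=0xF6 cont=1 payload=0x76=118: acc |= 118<<14 -> acc=1937749 shift=21
  byte[3]=0x44 cont=0 payload=0x44=68: acc |= 68<<21 -> acc=144544085 shift=28 [end]
Varint 1: bytes[0:4] = D5 A2 F6 44 -> value 144544085 (4 byte(s))
  byte[4]=0x84 cont=1 payload=0x04=4: acc |= 4<<0 -> acc=4 shift=7
  byte[5]=0x48 cont=0 payload=0x48=72: acc |= 72<<7 -> acc=9220 shift=14 [end]
Varint 2: bytes[4:6] = 84 48 -> value 9220 (2 byte(s))
  byte[6]=0x59 cont=0 payload=0x59=89: acc |= 89<<0 -> acc=89 shift=7 [end]
Varint 3: bytes[6:7] = 59 -> value 89 (1 byte(s))
  byte[7]=0xB1 cont=1 payload=0x31=49: acc |= 49<<0 -> acc=49 shift=7
  byte[8]=0x09 cont=0 payload=0x09=9: acc |= 9<<7 -> acc=1201 shift=14 [end]
Varint 4: bytes[7:9] = B1 09 -> value 1201 (2 byte(s))
  byte[9]=0x89 cont=1 payload=0x09=9: acc |= 9<<0 -> acc=9 shift=7
  byte[10]=0xF8 cont=1 payload=0x78=120: acc |= 120<<7 -> acc=15369 shift=14
  byte[11]=0x3D cont=0 payload=0x3D=61: acc |= 61<<14 -> acc=1014793 shift=21 [end]
Varint 5: bytes[9:12] = 89 F8 3D -> value 1014793 (3 byte(s))

Answer: 144544085 9220 89 1201 1014793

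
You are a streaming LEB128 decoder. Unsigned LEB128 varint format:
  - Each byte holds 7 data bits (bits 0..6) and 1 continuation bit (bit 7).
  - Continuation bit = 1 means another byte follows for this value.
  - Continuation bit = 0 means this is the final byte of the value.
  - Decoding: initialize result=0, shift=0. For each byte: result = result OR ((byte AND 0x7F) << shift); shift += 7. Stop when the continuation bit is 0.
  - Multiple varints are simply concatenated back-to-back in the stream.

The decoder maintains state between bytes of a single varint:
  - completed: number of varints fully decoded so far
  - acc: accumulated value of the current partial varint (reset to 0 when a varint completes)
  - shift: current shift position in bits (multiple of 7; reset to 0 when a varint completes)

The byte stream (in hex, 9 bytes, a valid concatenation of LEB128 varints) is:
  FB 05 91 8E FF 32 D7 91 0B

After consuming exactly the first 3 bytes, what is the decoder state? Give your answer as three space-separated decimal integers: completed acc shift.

byte[0]=0xFB cont=1 payload=0x7B: acc |= 123<<0 -> completed=0 acc=123 shift=7
byte[1]=0x05 cont=0 payload=0x05: varint #1 complete (value=763); reset -> completed=1 acc=0 shift=0
byte[2]=0x91 cont=1 payload=0x11: acc |= 17<<0 -> completed=1 acc=17 shift=7

Answer: 1 17 7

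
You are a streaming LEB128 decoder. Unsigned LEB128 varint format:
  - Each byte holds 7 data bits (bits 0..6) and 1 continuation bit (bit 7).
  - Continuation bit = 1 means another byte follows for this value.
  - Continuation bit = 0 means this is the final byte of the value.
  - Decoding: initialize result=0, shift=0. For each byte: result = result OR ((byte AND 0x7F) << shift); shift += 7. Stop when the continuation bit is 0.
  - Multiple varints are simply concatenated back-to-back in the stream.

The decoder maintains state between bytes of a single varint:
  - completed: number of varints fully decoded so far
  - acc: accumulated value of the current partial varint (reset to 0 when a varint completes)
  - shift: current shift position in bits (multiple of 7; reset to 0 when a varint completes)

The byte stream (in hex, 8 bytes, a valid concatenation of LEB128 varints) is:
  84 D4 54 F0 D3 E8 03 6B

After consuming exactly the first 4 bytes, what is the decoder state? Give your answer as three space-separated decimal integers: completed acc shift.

Answer: 1 112 7

Derivation:
byte[0]=0x84 cont=1 payload=0x04: acc |= 4<<0 -> completed=0 acc=4 shift=7
byte[1]=0xD4 cont=1 payload=0x54: acc |= 84<<7 -> completed=0 acc=10756 shift=14
byte[2]=0x54 cont=0 payload=0x54: varint #1 complete (value=1387012); reset -> completed=1 acc=0 shift=0
byte[3]=0xF0 cont=1 payload=0x70: acc |= 112<<0 -> completed=1 acc=112 shift=7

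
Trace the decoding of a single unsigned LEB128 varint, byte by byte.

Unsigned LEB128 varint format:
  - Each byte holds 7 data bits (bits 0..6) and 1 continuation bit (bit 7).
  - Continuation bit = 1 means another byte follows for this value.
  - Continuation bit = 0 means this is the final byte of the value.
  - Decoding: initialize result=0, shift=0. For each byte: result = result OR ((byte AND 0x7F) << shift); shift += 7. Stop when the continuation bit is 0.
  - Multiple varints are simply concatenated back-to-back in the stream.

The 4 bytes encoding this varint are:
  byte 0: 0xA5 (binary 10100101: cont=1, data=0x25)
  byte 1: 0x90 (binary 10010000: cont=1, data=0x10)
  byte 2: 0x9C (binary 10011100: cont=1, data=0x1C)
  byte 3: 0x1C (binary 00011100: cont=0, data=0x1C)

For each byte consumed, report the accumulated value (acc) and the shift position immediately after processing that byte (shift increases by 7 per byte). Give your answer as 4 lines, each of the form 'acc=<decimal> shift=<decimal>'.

byte 0=0xA5: payload=0x25=37, contrib = 37<<0 = 37; acc -> 37, shift -> 7
byte 1=0x90: payload=0x10=16, contrib = 16<<7 = 2048; acc -> 2085, shift -> 14
byte 2=0x9C: payload=0x1C=28, contrib = 28<<14 = 458752; acc -> 460837, shift -> 21
byte 3=0x1C: payload=0x1C=28, contrib = 28<<21 = 58720256; acc -> 59181093, shift -> 28

Answer: acc=37 shift=7
acc=2085 shift=14
acc=460837 shift=21
acc=59181093 shift=28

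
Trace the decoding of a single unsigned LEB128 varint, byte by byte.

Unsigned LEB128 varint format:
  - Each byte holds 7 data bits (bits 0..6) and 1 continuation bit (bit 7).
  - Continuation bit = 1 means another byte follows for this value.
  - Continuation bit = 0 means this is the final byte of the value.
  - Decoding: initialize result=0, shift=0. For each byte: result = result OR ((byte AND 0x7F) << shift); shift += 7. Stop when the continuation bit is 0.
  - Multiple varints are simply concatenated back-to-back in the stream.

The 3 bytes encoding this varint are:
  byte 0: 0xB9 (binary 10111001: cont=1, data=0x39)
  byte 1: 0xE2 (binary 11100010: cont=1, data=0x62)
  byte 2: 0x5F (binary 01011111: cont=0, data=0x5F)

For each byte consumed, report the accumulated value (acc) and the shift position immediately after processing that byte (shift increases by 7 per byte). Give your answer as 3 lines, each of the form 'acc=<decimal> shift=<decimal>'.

Answer: acc=57 shift=7
acc=12601 shift=14
acc=1569081 shift=21

Derivation:
byte 0=0xB9: payload=0x39=57, contrib = 57<<0 = 57; acc -> 57, shift -> 7
byte 1=0xE2: payload=0x62=98, contrib = 98<<7 = 12544; acc -> 12601, shift -> 14
byte 2=0x5F: payload=0x5F=95, contrib = 95<<14 = 1556480; acc -> 1569081, shift -> 21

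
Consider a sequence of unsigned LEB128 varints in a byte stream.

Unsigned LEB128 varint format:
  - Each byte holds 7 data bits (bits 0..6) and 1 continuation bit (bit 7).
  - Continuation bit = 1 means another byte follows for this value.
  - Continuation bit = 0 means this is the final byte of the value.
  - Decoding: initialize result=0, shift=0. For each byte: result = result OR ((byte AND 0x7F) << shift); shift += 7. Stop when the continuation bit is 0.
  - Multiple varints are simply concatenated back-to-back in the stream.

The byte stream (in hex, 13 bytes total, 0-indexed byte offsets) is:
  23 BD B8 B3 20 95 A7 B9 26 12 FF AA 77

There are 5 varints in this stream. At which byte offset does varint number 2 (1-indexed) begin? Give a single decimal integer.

Answer: 1

Derivation:
  byte[0]=0x23 cont=0 payload=0x23=35: acc |= 35<<0 -> acc=35 shift=7 [end]
Varint 1: bytes[0:1] = 23 -> value 35 (1 byte(s))
  byte[1]=0xBD cont=1 payload=0x3D=61: acc |= 61<<0 -> acc=61 shift=7
  byte[2]=0xB8 cont=1 payload=0x38=56: acc |= 56<<7 -> acc=7229 shift=14
  byte[3]=0xB3 cont=1 payload=0x33=51: acc |= 51<<14 -> acc=842813 shift=21
  byte[4]=0x20 cont=0 payload=0x20=32: acc |= 32<<21 -> acc=67951677 shift=28 [end]
Varint 2: bytes[1:5] = BD B8 B3 20 -> value 67951677 (4 byte(s))
  byte[5]=0x95 cont=1 payload=0x15=21: acc |= 21<<0 -> acc=21 shift=7
  byte[6]=0xA7 cont=1 payload=0x27=39: acc |= 39<<7 -> acc=5013 shift=14
  byte[7]=0xB9 cont=1 payload=0x39=57: acc |= 57<<14 -> acc=938901 shift=21
  byte[8]=0x26 cont=0 payload=0x26=38: acc |= 38<<21 -> acc=80630677 shift=28 [end]
Varint 3: bytes[5:9] = 95 A7 B9 26 -> value 80630677 (4 byte(s))
  byte[9]=0x12 cont=0 payload=0x12=18: acc |= 18<<0 -> acc=18 shift=7 [end]
Varint 4: bytes[9:10] = 12 -> value 18 (1 byte(s))
  byte[10]=0xFF cont=1 payload=0x7F=127: acc |= 127<<0 -> acc=127 shift=7
  byte[11]=0xAA cont=1 payload=0x2A=42: acc |= 42<<7 -> acc=5503 shift=14
  byte[12]=0x77 cont=0 payload=0x77=119: acc |= 119<<14 -> acc=1955199 shift=21 [end]
Varint 5: bytes[10:13] = FF AA 77 -> value 1955199 (3 byte(s))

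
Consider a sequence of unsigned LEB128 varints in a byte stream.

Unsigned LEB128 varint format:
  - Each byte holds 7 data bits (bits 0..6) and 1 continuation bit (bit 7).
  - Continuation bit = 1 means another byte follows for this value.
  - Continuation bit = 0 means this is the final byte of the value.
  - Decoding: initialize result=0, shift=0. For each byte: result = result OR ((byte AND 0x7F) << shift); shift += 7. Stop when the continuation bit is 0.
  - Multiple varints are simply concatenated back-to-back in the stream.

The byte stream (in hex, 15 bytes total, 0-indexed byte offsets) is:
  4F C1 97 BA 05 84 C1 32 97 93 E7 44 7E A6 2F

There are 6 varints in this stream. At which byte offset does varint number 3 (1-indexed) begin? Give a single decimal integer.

  byte[0]=0x4F cont=0 payload=0x4F=79: acc |= 79<<0 -> acc=79 shift=7 [end]
Varint 1: bytes[0:1] = 4F -> value 79 (1 byte(s))
  byte[1]=0xC1 cont=1 payload=0x41=65: acc |= 65<<0 -> acc=65 shift=7
  byte[2]=0x97 cont=1 payload=0x17=23: acc |= 23<<7 -> acc=3009 shift=14
  byte[3]=0xBA cont=1 payload=0x3A=58: acc |= 58<<14 -> acc=953281 shift=21
  byte[4]=0x05 cont=0 payload=0x05=5: acc |= 5<<21 -> acc=11439041 shift=28 [end]
Varint 2: bytes[1:5] = C1 97 BA 05 -> value 11439041 (4 byte(s))
  byte[5]=0x84 cont=1 payload=0x04=4: acc |= 4<<0 -> acc=4 shift=7
  byte[6]=0xC1 cont=1 payload=0x41=65: acc |= 65<<7 -> acc=8324 shift=14
  byte[7]=0x32 cont=0 payload=0x32=50: acc |= 50<<14 -> acc=827524 shift=21 [end]
Varint 3: bytes[5:8] = 84 C1 32 -> value 827524 (3 byte(s))
  byte[8]=0x97 cont=1 payload=0x17=23: acc |= 23<<0 -> acc=23 shift=7
  byte[9]=0x93 cont=1 payload=0x13=19: acc |= 19<<7 -> acc=2455 shift=14
  byte[10]=0xE7 cont=1 payload=0x67=103: acc |= 103<<14 -> acc=1690007 shift=21
  byte[11]=0x44 cont=0 payload=0x44=68: acc |= 68<<21 -> acc=144296343 shift=28 [end]
Varint 4: bytes[8:12] = 97 93 E7 44 -> value 144296343 (4 byte(s))
  byte[12]=0x7E cont=0 payload=0x7E=126: acc |= 126<<0 -> acc=126 shift=7 [end]
Varint 5: bytes[12:13] = 7E -> value 126 (1 byte(s))
  byte[13]=0xA6 cont=1 payload=0x26=38: acc |= 38<<0 -> acc=38 shift=7
  byte[14]=0x2F cont=0 payload=0x2F=47: acc |= 47<<7 -> acc=6054 shift=14 [end]
Varint 6: bytes[13:15] = A6 2F -> value 6054 (2 byte(s))

Answer: 5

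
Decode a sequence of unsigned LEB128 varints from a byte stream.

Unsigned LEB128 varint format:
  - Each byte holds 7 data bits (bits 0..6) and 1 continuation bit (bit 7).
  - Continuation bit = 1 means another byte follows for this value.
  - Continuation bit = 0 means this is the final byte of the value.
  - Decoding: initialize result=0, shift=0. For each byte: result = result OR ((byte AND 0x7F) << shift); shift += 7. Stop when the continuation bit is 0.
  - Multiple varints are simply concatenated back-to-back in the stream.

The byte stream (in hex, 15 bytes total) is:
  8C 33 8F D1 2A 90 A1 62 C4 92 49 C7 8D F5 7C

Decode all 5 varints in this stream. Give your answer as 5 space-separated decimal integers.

  byte[0]=0x8C cont=1 payload=0x0C=12: acc |= 12<<0 -> acc=12 shift=7
  byte[1]=0x33 cont=0 payload=0x33=51: acc |= 51<<7 -> acc=6540 shift=14 [end]
Varint 1: bytes[0:2] = 8C 33 -> value 6540 (2 byte(s))
  byte[2]=0x8F cont=1 payload=0x0F=15: acc |= 15<<0 -> acc=15 shift=7
  byte[3]=0xD1 cont=1 payload=0x51=81: acc |= 81<<7 -> acc=10383 shift=14
  byte[4]=0x2A cont=0 payload=0x2A=42: acc |= 42<<14 -> acc=698511 shift=21 [end]
Varint 2: bytes[2:5] = 8F D1 2A -> value 698511 (3 byte(s))
  byte[5]=0x90 cont=1 payload=0x10=16: acc |= 16<<0 -> acc=16 shift=7
  byte[6]=0xA1 cont=1 payload=0x21=33: acc |= 33<<7 -> acc=4240 shift=14
  byte[7]=0x62 cont=0 payload=0x62=98: acc |= 98<<14 -> acc=1609872 shift=21 [end]
Varint 3: bytes[5:8] = 90 A1 62 -> value 1609872 (3 byte(s))
  byte[8]=0xC4 cont=1 payload=0x44=68: acc |= 68<<0 -> acc=68 shift=7
  byte[9]=0x92 cont=1 payload=0x12=18: acc |= 18<<7 -> acc=2372 shift=14
  byte[10]=0x49 cont=0 payload=0x49=73: acc |= 73<<14 -> acc=1198404 shift=21 [end]
Varint 4: bytes[8:11] = C4 92 49 -> value 1198404 (3 byte(s))
  byte[11]=0xC7 cont=1 payload=0x47=71: acc |= 71<<0 -> acc=71 shift=7
  byte[12]=0x8D cont=1 payload=0x0D=13: acc |= 13<<7 -> acc=1735 shift=14
  byte[13]=0xF5 cont=1 payload=0x75=117: acc |= 117<<14 -> acc=1918663 shift=21
  byte[14]=0x7C cont=0 payload=0x7C=124: acc |= 124<<21 -> acc=261965511 shift=28 [end]
Varint 5: bytes[11:15] = C7 8D F5 7C -> value 261965511 (4 byte(s))

Answer: 6540 698511 1609872 1198404 261965511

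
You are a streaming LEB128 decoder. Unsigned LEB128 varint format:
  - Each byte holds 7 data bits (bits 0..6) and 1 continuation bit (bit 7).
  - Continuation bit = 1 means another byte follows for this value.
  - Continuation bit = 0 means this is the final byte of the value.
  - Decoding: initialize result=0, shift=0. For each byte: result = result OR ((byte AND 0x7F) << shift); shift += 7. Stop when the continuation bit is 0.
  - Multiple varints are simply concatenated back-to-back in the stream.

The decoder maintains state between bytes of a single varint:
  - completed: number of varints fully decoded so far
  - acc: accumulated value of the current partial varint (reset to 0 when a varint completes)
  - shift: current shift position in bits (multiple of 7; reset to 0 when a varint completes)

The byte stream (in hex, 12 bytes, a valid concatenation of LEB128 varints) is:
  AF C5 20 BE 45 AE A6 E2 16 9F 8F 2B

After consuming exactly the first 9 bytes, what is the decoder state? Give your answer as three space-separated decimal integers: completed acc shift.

byte[0]=0xAF cont=1 payload=0x2F: acc |= 47<<0 -> completed=0 acc=47 shift=7
byte[1]=0xC5 cont=1 payload=0x45: acc |= 69<<7 -> completed=0 acc=8879 shift=14
byte[2]=0x20 cont=0 payload=0x20: varint #1 complete (value=533167); reset -> completed=1 acc=0 shift=0
byte[3]=0xBE cont=1 payload=0x3E: acc |= 62<<0 -> completed=1 acc=62 shift=7
byte[4]=0x45 cont=0 payload=0x45: varint #2 complete (value=8894); reset -> completed=2 acc=0 shift=0
byte[5]=0xAE cont=1 payload=0x2E: acc |= 46<<0 -> completed=2 acc=46 shift=7
byte[6]=0xA6 cont=1 payload=0x26: acc |= 38<<7 -> completed=2 acc=4910 shift=14
byte[7]=0xE2 cont=1 payload=0x62: acc |= 98<<14 -> completed=2 acc=1610542 shift=21
byte[8]=0x16 cont=0 payload=0x16: varint #3 complete (value=47747886); reset -> completed=3 acc=0 shift=0

Answer: 3 0 0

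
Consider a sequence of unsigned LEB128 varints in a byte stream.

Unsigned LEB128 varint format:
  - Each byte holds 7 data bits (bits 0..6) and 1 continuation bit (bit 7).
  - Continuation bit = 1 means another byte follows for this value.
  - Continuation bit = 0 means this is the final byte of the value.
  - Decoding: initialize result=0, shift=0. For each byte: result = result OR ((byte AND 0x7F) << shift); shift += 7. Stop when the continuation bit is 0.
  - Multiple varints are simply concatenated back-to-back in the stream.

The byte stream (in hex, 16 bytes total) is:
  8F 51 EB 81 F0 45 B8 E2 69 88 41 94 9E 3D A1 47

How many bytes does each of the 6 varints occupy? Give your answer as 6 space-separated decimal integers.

  byte[0]=0x8F cont=1 payload=0x0F=15: acc |= 15<<0 -> acc=15 shift=7
  byte[1]=0x51 cont=0 payload=0x51=81: acc |= 81<<7 -> acc=10383 shift=14 [end]
Varint 1: bytes[0:2] = 8F 51 -> value 10383 (2 byte(s))
  byte[2]=0xEB cont=1 payload=0x6B=107: acc |= 107<<0 -> acc=107 shift=7
  byte[3]=0x81 cont=1 payload=0x01=1: acc |= 1<<7 -> acc=235 shift=14
  byte[4]=0xF0 cont=1 payload=0x70=112: acc |= 112<<14 -> acc=1835243 shift=21
  byte[5]=0x45 cont=0 payload=0x45=69: acc |= 69<<21 -> acc=146538731 shift=28 [end]
Varint 2: bytes[2:6] = EB 81 F0 45 -> value 146538731 (4 byte(s))
  byte[6]=0xB8 cont=1 payload=0x38=56: acc |= 56<<0 -> acc=56 shift=7
  byte[7]=0xE2 cont=1 payload=0x62=98: acc |= 98<<7 -> acc=12600 shift=14
  byte[8]=0x69 cont=0 payload=0x69=105: acc |= 105<<14 -> acc=1732920 shift=21 [end]
Varint 3: bytes[6:9] = B8 E2 69 -> value 1732920 (3 byte(s))
  byte[9]=0x88 cont=1 payload=0x08=8: acc |= 8<<0 -> acc=8 shift=7
  byte[10]=0x41 cont=0 payload=0x41=65: acc |= 65<<7 -> acc=8328 shift=14 [end]
Varint 4: bytes[9:11] = 88 41 -> value 8328 (2 byte(s))
  byte[11]=0x94 cont=1 payload=0x14=20: acc |= 20<<0 -> acc=20 shift=7
  byte[12]=0x9E cont=1 payload=0x1E=30: acc |= 30<<7 -> acc=3860 shift=14
  byte[13]=0x3D cont=0 payload=0x3D=61: acc |= 61<<14 -> acc=1003284 shift=21 [end]
Varint 5: bytes[11:14] = 94 9E 3D -> value 1003284 (3 byte(s))
  byte[14]=0xA1 cont=1 payload=0x21=33: acc |= 33<<0 -> acc=33 shift=7
  byte[15]=0x47 cont=0 payload=0x47=71: acc |= 71<<7 -> acc=9121 shift=14 [end]
Varint 6: bytes[14:16] = A1 47 -> value 9121 (2 byte(s))

Answer: 2 4 3 2 3 2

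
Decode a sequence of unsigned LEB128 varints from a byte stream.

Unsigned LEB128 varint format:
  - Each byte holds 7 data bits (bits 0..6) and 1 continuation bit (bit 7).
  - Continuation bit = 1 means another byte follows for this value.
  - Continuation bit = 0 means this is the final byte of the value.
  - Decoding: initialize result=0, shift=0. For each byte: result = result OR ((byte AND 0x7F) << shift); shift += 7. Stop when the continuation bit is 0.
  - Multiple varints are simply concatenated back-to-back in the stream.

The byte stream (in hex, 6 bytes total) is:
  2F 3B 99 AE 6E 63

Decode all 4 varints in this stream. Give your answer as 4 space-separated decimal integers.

Answer: 47 59 1808153 99

Derivation:
  byte[0]=0x2F cont=0 payload=0x2F=47: acc |= 47<<0 -> acc=47 shift=7 [end]
Varint 1: bytes[0:1] = 2F -> value 47 (1 byte(s))
  byte[1]=0x3B cont=0 payload=0x3B=59: acc |= 59<<0 -> acc=59 shift=7 [end]
Varint 2: bytes[1:2] = 3B -> value 59 (1 byte(s))
  byte[2]=0x99 cont=1 payload=0x19=25: acc |= 25<<0 -> acc=25 shift=7
  byte[3]=0xAE cont=1 payload=0x2E=46: acc |= 46<<7 -> acc=5913 shift=14
  byte[4]=0x6E cont=0 payload=0x6E=110: acc |= 110<<14 -> acc=1808153 shift=21 [end]
Varint 3: bytes[2:5] = 99 AE 6E -> value 1808153 (3 byte(s))
  byte[5]=0x63 cont=0 payload=0x63=99: acc |= 99<<0 -> acc=99 shift=7 [end]
Varint 4: bytes[5:6] = 63 -> value 99 (1 byte(s))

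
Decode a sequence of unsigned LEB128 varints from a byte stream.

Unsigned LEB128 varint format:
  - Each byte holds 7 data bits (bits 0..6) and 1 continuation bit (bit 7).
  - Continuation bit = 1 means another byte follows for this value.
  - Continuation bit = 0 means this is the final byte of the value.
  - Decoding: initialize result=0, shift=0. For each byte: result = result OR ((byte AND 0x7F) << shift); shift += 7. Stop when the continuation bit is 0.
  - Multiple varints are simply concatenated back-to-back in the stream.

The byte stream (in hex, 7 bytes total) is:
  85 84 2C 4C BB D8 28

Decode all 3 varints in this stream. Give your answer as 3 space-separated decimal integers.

Answer: 721413 76 666683

Derivation:
  byte[0]=0x85 cont=1 payload=0x05=5: acc |= 5<<0 -> acc=5 shift=7
  byte[1]=0x84 cont=1 payload=0x04=4: acc |= 4<<7 -> acc=517 shift=14
  byte[2]=0x2C cont=0 payload=0x2C=44: acc |= 44<<14 -> acc=721413 shift=21 [end]
Varint 1: bytes[0:3] = 85 84 2C -> value 721413 (3 byte(s))
  byte[3]=0x4C cont=0 payload=0x4C=76: acc |= 76<<0 -> acc=76 shift=7 [end]
Varint 2: bytes[3:4] = 4C -> value 76 (1 byte(s))
  byte[4]=0xBB cont=1 payload=0x3B=59: acc |= 59<<0 -> acc=59 shift=7
  byte[5]=0xD8 cont=1 payload=0x58=88: acc |= 88<<7 -> acc=11323 shift=14
  byte[6]=0x28 cont=0 payload=0x28=40: acc |= 40<<14 -> acc=666683 shift=21 [end]
Varint 3: bytes[4:7] = BB D8 28 -> value 666683 (3 byte(s))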